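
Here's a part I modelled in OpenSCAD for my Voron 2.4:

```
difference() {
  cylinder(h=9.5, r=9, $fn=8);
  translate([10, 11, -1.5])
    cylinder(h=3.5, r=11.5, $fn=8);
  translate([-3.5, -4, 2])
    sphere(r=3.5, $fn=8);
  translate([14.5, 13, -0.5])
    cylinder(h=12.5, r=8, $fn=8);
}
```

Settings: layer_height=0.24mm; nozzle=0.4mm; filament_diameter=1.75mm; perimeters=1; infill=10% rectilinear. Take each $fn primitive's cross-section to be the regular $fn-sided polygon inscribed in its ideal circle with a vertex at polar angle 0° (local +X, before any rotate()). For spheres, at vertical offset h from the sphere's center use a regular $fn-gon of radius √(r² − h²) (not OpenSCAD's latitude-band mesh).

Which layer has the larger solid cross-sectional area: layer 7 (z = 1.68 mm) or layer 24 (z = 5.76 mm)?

layer 24 (z = 5.76 mm)

Layer 7 (z = 1.68): the r=9 cylinder contributes a regular 8-gon of circumradius 9 (area = (8/2)·9.000²·sin(360°/8) = 229.10 mm²); the cylinder at (10, 11): section is a regular 8-gon, circumradius r=11.5 (area = (8/2)·11.500²·sin(360°/8) = 374.06 mm²); the r=3.5 sphere at (-3.5, -4) contributes a regular 8-gon of circumradius √(3.5²−0.32²) = 3.485 (area = (8/2)·3.485²·sin(360°/8) = 34.36 mm²); the r=8 cylinder at (14.5, 13) gives a regular 8-gon of circumradius 8 (constant along its height) (area = (8/2)·8.000²·sin(360°/8) = 181.02 mm²); Subtracting the remaining from the first: starting from the r=9 cylinder (229.10 mm²), the r=11.5 cylinder at (10, 11) partially overlaps it — only the 38.25 mm² overlap (of its 374.06 mm²) is removed, clipping the outline; the r=3.5 sphere at (-3.5, -4) lies wholly inside it (removes its full 34.36 mm² and its 21.34 mm outline becomes a hole wall); the r=8 cylinder at (14.5, 13) misses the remaining region (no effect) — area = 156.50 mm². So its area = 156.50 mm². Layer 24 (z = 5.76): the cylinder: section is a regular 8-gon, circumradius r=9 (area = (8/2)·9.000²·sin(360°/8) = 229.10 mm²); the cylinder at (10, 11) is not intersected at this z (z outside [-1.5, 2]); the sphere at (-3.5, -4) does not reach this height (|z−center|=3.760 > r=3.5); the cylinder at (14.5, 13): section is a regular 8-gon, circumradius r=8 (area = (8/2)·8.000²·sin(360°/8) = 181.02 mm²); After the difference (first − rest): starting from the r=9 cylinder (229.10 mm²), the r=8 cylinder at (14.5, 13) misses the remaining region (no effect) — area = 229.10 mm². So its area = 229.10 mm². Layer 24 is larger (229.10 vs 156.50 mm²).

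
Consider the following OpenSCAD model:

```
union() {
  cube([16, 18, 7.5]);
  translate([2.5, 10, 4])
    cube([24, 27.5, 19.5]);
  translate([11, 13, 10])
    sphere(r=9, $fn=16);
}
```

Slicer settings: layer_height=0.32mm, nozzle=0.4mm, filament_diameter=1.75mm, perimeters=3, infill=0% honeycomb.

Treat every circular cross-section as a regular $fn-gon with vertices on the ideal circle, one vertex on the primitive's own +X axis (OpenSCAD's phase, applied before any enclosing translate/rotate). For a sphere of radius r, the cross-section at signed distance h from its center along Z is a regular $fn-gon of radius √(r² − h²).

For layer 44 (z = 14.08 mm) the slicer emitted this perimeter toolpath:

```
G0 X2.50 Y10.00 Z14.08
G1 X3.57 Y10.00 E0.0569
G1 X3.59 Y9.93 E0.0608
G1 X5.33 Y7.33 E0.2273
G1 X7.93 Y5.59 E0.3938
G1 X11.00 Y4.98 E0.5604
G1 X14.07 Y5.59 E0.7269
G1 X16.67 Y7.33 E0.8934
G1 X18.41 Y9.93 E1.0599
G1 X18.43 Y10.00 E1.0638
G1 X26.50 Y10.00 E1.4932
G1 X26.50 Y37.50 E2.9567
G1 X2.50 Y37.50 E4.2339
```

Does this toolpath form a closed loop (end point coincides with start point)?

Start point (G0): (2.50, 10.00). End point (last G1): the path does not return to the start — open.

no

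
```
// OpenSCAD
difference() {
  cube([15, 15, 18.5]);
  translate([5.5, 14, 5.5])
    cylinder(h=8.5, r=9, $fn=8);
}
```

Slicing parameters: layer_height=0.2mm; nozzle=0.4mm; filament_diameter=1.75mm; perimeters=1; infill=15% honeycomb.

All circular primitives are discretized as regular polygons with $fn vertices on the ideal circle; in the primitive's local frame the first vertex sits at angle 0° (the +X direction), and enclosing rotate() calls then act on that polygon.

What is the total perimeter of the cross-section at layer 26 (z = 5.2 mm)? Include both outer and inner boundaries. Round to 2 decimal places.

At z = 5.2 mm: the 15×15 cube contributes its full rectangle (perimeter 60.00 mm); the cylinder at (5.5, 14) does not reach this height (z outside [5.5, 14]); Subtracting the remaining from the first: none of the subtracted shapes is present at this height, so the 15×15 cube is unchanged — boundary = 60.00 mm. Overall, the cross-section is a single solid region. Total boundary length (outer) = 60.00 mm.

60.00 mm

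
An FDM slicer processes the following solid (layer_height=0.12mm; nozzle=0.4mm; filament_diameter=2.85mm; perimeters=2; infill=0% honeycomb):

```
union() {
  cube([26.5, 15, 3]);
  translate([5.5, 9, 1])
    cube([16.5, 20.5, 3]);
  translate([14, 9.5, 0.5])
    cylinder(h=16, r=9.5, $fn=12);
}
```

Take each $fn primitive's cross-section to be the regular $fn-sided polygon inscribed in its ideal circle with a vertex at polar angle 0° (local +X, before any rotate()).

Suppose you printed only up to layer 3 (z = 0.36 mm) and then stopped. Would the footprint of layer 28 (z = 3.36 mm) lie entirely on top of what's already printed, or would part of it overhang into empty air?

Compare the two slices. At z = 0.36: the 26.5×15 cube contributes its full rectangle (area 397.50 mm²); the cube at (5.5, 9) is absent (z outside [1, 4]); the cylinder at (14, 9.5) is not intersected at this z (z outside [0.5, 16.5]); Combining (union): only the 26.5×15 cube is present, so the union is just that shape — area = 397.50 mm². At z = 3.36: the cube does not reach this height (z outside [0, 3]); the cube at (5.5, 9) (footprint 16.5×20.5) is included at this height (area 338.25 mm²); the cylinder at (14, 9.5): section is a regular 12-gon, circumradius r=9.5 (area = (12/2)·9.500²·sin(360°/12) = 270.75 mm²); Merging all regions: the regions partially overlap — summed areas 609.00 mm² minus the doubly-counted overlap 137.63 mm² gives 471.37 mm² — area = 471.37 mm². Checking containment: at z = 3.36 the cross-section extends beyond the z = 0.36 cross-section by about 239.25 mm².

part overhangs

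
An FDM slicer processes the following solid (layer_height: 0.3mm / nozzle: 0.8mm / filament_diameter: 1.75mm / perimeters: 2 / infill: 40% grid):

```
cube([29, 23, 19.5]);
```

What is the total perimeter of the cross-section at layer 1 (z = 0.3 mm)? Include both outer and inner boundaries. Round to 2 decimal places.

104.00 mm

At z = 0.3 mm: the cube (footprint 29×23) is included at this height (perimeter 104.00 mm). Overall, the cross-section is a single solid region. Total boundary length (outer) = 104.00 mm.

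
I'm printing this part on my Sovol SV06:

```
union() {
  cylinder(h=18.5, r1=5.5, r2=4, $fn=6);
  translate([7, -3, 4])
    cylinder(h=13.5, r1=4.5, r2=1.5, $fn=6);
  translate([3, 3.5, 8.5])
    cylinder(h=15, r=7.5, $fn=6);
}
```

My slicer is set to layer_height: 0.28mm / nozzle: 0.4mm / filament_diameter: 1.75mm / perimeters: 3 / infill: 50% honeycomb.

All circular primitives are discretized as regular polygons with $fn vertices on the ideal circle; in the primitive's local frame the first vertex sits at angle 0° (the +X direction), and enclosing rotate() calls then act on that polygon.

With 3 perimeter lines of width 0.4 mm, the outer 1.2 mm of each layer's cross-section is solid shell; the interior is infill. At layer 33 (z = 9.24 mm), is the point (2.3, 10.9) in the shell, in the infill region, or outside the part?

At z = 9.24 mm: the cone (r1=5.5→r2=4) has section circumradius 4.751 here — a regular 6-gon; the cone at (7, -3): at t=0.388 of its height the radius interpolates to r₁+(r₂−r₁)t = 3.336, giving a regular 6-gon of that circumradius; the r=7.5 cylinder at (3, 3.5) gives a regular 6-gon of circumradius 7.5 (constant along its height); Taking the union: the regions partially overlap (shared area 52.45 mm²), so overlapping operands fuse into one piece — 1 connected region. Overall, the cross-section is a single solid region. The nearest boundary edge runs (-0.75, 10.00)→(6.75, 10.00); distance from the point to it = 0.90 mm. The point is not inside any of the regions above, so it lies outside the cross-section (0.90 mm from the nearest boundary).

outside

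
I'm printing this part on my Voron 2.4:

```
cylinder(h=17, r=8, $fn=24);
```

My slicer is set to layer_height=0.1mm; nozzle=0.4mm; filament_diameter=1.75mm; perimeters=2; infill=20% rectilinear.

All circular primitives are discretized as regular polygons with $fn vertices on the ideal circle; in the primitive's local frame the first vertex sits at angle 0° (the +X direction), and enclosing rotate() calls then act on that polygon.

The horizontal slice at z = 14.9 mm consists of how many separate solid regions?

1

At z = 14.9 mm: the cylinder: section is a regular 24-gon, circumradius r=8. The result has 1 disconnected region.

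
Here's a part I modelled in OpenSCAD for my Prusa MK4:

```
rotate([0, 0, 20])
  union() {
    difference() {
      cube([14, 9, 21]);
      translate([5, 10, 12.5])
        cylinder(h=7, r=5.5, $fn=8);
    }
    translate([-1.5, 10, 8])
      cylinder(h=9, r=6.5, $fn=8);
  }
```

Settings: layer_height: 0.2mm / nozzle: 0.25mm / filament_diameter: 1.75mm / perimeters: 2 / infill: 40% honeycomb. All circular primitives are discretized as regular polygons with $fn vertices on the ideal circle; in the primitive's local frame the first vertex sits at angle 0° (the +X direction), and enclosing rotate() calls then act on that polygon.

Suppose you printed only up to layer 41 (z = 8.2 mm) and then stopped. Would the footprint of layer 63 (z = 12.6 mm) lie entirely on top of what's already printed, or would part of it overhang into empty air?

Compare the two slices. At z = 8.2: the cube is present — its section is the full 14×9 rectangle (area 126.00 mm²); the cylinder at (5, 10) is not intersected at this z (z outside [12.5, 19.5]); Taking the first minus the rest: none of the subtracted shapes is present at this height, so the 14×9 cube is unchanged — area = 126.00 mm²; the cylinder at (-1.5, 10): section is a regular 8-gon, circumradius r=6.5 (area = (8/2)·6.500²·sin(360°/8) = 119.50 mm²); Merging all regions: the regions partially overlap — summed areas 245.50 mm² minus the doubly-counted overlap 15.80 mm² gives 229.70 mm² — area = 229.70 mm²; (rotated 20° about Z; rotation is an isometry so areas/perimeters/island counts are preserved). At z = 12.6: the cube (footprint 14×9) is included at this height (area 126.00 mm²); the r=5.5 cylinder at (5, 10) contributes a regular 8-gon of circumradius 5.5 (area = (8/2)·5.500²·sin(360°/8) = 85.56 mm²); After the difference (first − rest): starting from the 14×9 cube (126.00 mm²), the r=5.5 cylinder at (5, 10) partially overlaps it — only the 32.19 mm² overlap (of its 85.56 mm²) is removed, clipping the outline — area = 93.81 mm²; the r=6.5 cylinder at (-1.5, 10) contributes a regular 8-gon of circumradius 6.5 (area = (8/2)·6.500²·sin(360°/8) = 119.50 mm²); Combining (union): the regions partially overlap — summed areas 213.32 mm² minus the doubly-counted overlap 4.86 mm² gives 208.46 mm² — area = 208.46 mm²; (rotated 20° about Z; rotation is an isometry so areas/perimeters/island counts are preserved). Checking containment: the cross-section at z = 12.6 is a subset of the cross-section at z = 8.2.

entirely on top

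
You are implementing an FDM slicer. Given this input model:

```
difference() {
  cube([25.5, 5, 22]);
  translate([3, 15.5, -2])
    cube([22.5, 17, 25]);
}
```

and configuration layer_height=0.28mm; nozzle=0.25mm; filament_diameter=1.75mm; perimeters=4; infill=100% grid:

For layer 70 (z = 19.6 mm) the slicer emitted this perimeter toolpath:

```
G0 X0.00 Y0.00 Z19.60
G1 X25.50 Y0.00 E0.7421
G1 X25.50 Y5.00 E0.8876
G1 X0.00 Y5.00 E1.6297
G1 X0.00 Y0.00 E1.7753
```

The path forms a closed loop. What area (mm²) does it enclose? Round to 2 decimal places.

127.50 mm²

Apply the shoelace formula to the sequence of (X, Y) vertices; enclosed area = 127.50 mm².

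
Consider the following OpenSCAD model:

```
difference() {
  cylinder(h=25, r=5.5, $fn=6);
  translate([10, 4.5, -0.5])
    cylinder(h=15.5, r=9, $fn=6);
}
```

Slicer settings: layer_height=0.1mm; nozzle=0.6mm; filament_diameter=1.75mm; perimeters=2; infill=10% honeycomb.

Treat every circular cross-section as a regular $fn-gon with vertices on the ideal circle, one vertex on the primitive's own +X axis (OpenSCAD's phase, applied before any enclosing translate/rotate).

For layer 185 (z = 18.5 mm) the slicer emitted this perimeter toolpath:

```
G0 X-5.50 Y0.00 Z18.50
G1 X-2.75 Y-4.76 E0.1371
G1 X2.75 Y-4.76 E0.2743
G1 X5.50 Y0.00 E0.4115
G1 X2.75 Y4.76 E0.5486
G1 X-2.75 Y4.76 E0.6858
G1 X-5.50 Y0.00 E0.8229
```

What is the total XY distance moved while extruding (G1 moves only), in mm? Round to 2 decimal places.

Sum the Euclidean lengths of each G1 segment: total = 32.99 mm.

32.99 mm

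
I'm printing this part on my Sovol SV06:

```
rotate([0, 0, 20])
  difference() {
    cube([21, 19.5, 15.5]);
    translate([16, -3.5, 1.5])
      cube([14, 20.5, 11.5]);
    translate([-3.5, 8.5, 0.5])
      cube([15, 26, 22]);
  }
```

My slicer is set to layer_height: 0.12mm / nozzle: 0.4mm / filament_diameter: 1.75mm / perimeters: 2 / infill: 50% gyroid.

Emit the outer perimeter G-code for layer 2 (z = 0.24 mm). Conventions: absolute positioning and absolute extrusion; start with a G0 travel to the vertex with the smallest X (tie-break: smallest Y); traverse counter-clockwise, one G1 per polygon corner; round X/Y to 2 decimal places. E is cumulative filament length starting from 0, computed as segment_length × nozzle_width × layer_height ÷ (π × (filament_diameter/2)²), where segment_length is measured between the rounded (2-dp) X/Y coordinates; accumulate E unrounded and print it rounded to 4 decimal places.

G0 X-6.67 Y18.32 Z0.24
G1 X0.00 Y0.00 E0.3891
G1 X19.73 Y7.18 E0.8081
G1 X13.06 Y25.51 E1.1973
G1 X-6.67 Y18.32 E1.6164

At z = 0.24 mm: the cube is present — its section is the full 21×19.5 rectangle; the cube at (16, -3.5) does not reach this height (z outside [1.5, 13]); the cube at (-3.5, 8.5) does not reach this height (z outside [0.5, 22.5]); Taking the first minus the rest: none of the subtracted shapes is present at this height, so the 21×19.5 cube is unchanged — 1 connected region; (rotated 20° about Z; rotation is an isometry so areas/perimeters/island counts are preserved). The outline is a single polygon with 4 vertices. Extrusion per mm of travel: 0.4 × 0.12 / (π × 0.875²) = 0.019956. Accumulating E over each segment gives final E = 1.6164.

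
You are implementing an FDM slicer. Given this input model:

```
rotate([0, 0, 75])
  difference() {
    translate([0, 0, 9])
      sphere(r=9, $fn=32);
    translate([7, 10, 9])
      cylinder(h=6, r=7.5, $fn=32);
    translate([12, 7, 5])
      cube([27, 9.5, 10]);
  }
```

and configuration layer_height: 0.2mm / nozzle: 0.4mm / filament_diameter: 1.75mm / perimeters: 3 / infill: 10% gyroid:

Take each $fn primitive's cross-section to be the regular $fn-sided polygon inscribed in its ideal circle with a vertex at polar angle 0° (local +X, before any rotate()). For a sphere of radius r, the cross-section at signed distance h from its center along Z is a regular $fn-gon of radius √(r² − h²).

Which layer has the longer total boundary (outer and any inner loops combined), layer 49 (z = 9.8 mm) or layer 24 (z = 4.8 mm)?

layer 49 (z = 9.8 mm)

Layer 49 (z = 9.8): the r=9 sphere contributes a regular 32-gon of circumradius √(9²−0.8²) = 8.964 (perimeter = 2·32·8.964·sin(180°/32) = 56.23 mm); the cylinder at (7, 10): section is a regular 32-gon, circumradius r=7.5 (perimeter = 2·32·7.500·sin(180°/32) = 47.05 mm); the cube at (12, 7) is present — its section is the full 27×9.5 rectangle (perimeter 73.00 mm); Subtracting the remaining from the first: starting from the r=9 sphere, the r=7.5 cylinder at (7, 10) partially overlaps it — only the 31.47 mm² overlap (of its 175.58 mm²) is removed, clipping the outline; the 27×9.5 cube at (12, 7) misses the remaining region (no effect) — boundary = 56.70 mm; (whole slice rotated 75° about Z — lengths, areas and connectivity unchanged). So its perimeter = 56.70 mm. Layer 24 (z = 4.8): the r=9 sphere contributes a regular 32-gon of circumradius √(9²−4.2²) = 7.960 (perimeter = 2·32·7.960·sin(180°/32) = 49.93 mm); the cylinder at (7, 10) is absent (z outside [9, 15]); the cube at (12, 7) does not reach this height (z outside [5, 15]); After the difference (first − rest): none of the subtracted shapes is present at this height, so the r=9 sphere is unchanged — boundary = 49.93 mm; (rotated 75° about Z; rotation is an isometry so areas/perimeters/island counts are preserved). So its perimeter = 49.93 mm. Layer 49 is larger (56.70 vs 49.93 mm).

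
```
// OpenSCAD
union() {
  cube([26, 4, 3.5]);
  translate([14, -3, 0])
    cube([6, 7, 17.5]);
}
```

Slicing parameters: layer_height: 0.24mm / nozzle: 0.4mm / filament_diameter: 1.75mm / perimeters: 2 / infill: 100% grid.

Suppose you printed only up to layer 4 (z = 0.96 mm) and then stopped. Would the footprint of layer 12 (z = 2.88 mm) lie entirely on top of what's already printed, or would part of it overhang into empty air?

entirely on top

Compare the two slices. At z = 0.96: the cube is present — its section is the full 26×4 rectangle (area 104.00 mm²); the cube at (14, -3) (footprint 6×7) is included at this height (area 42.00 mm²); Merging all regions: the regions partially overlap — summed areas 146.00 mm² minus the doubly-counted overlap 24.00 mm² gives 122.00 mm² — area = 122.00 mm². At z = 2.88: the 26×4 cube contributes its full rectangle (area 104.00 mm²); the cube at (14, -3) is present — its section is the full 6×7 rectangle (area 42.00 mm²); Taking the union: the regions partially overlap — summed areas 146.00 mm² minus the doubly-counted overlap 24.00 mm² gives 122.00 mm² — area = 122.00 mm². Checking containment: the cross-section at z = 2.88 is a subset of the cross-section at z = 0.96.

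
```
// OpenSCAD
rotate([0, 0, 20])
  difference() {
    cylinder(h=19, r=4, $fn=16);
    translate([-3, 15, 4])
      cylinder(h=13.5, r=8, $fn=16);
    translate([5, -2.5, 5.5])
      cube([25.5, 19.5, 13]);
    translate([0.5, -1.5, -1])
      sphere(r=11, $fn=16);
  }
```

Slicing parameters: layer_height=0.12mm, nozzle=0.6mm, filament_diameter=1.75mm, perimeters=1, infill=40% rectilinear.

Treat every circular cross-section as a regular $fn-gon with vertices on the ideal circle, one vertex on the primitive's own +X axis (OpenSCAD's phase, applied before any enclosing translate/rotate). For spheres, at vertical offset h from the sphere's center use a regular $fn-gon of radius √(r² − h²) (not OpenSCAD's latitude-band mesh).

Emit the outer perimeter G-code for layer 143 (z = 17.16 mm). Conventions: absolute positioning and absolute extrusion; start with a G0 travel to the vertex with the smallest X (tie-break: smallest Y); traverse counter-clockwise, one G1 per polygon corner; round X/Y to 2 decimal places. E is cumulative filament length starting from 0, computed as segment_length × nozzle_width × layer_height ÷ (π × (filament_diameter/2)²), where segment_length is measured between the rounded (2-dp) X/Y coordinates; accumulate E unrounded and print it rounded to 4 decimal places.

At z = 17.16 mm: the cylinder: section is a regular 16-gon, circumradius r=4; the cylinder at (-3, 15): section is a regular 16-gon, circumradius r=8; the cube at (5, -2.5) is present — its section is the full 25.5×19.5 rectangle; the sphere at (0.5, -1.5) is not intersected at this z (|z−center|=18.160 > r=11); Subtracting the remaining from the first: starting from the r=4 cylinder, the r=8 cylinder at (-3, 15) misses the remaining region (no effect); the 25.5×19.5 cube at (5, -2.5) misses the remaining region (no effect) — 1 connected region; (rotated 20° about Z; rotation is an isometry so areas/perimeters/island counts are preserved). The outline is a single polygon with 16 vertices. Extrusion per mm of travel: 0.6 × 0.12 / (π × 0.875²) = 0.029934. Accumulating E over each segment gives final E = 0.7479.

G0 X-4.00 Y0.17 Z17.16
G1 X-3.76 Y-1.37 E0.0467
G1 X-2.95 Y-2.70 E0.0933
G1 X-1.69 Y-3.63 E0.1401
G1 X-0.17 Y-4.00 E0.1870
G1 X1.37 Y-3.76 E0.2336
G1 X2.70 Y-2.95 E0.2802
G1 X3.63 Y-1.69 E0.3271
G1 X4.00 Y-0.17 E0.3740
G1 X3.76 Y1.37 E0.4206
G1 X2.95 Y2.70 E0.4672
G1 X1.69 Y3.63 E0.5141
G1 X0.17 Y4.00 E0.5609
G1 X-1.37 Y3.76 E0.6076
G1 X-2.70 Y2.95 E0.6542
G1 X-3.63 Y1.69 E0.7011
G1 X-4.00 Y0.17 E0.7479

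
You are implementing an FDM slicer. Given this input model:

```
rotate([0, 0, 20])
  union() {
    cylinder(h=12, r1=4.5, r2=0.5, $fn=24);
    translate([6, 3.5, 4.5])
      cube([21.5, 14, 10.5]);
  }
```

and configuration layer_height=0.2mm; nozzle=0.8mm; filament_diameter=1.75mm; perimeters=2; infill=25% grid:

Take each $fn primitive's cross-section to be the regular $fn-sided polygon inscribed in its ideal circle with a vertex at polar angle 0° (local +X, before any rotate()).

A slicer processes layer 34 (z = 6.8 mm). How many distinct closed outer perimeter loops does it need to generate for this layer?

2

At z = 6.8 mm: the cone: at t=0.567 of its height the radius interpolates to r₁+(r₂−r₁)t = 2.233, giving a regular 24-gon of that circumradius; the cube at (6, 3.5) (footprint 21.5×14) is included at this height; Merging all regions: the 2 present regions are separate (no shared area or edge), so areas and boundary lengths simply add and each stays a separate island — 2 connected regions; (rotated 20° about Z; rotation is an isometry so areas/perimeters/island counts are preserved). The result has 2 disconnected regions.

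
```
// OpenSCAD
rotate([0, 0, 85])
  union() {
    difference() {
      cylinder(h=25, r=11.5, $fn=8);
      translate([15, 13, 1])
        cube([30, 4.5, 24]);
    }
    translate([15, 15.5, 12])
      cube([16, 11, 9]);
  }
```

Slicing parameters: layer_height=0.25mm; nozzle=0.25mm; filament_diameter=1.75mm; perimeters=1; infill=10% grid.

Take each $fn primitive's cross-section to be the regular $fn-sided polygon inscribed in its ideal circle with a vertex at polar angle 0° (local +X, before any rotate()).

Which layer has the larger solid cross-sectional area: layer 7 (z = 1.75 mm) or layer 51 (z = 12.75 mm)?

layer 51 (z = 12.75 mm)

Layer 7 (z = 1.75): the r=11.5 cylinder gives a regular 8-gon of circumradius 11.5 (constant along its height) (area = (8/2)·11.500²·sin(360°/8) = 374.06 mm²); the cube at (15, 13) is present — its section is the full 30×4.5 rectangle (area 135.00 mm²); Subtracting the remaining from the first: starting from the r=11.5 cylinder (374.06 mm²), the 30×4.5 cube at (15, 13) misses the remaining region (no effect) — area = 374.06 mm²; the cube at (15, 15.5) is absent (z outside [12, 21]); Taking the union: only that combined region is present, so the union is just that shape — area = 374.06 mm²; (rotated 85° about Z; rotation is an isometry so areas/perimeters/island counts are preserved). So its area = 374.06 mm². Layer 51 (z = 12.75): the r=11.5 cylinder gives a regular 8-gon of circumradius 11.5 (constant along its height) (area = (8/2)·11.500²·sin(360°/8) = 374.06 mm²); the cube at (15, 13) is present — its section is the full 30×4.5 rectangle (area 135.00 mm²); After the difference (first − rest): starting from the r=11.5 cylinder (374.06 mm²), the 30×4.5 cube at (15, 13) misses the remaining region (no effect) — area = 374.06 mm²; the cube at (15, 15.5) (footprint 16×11) is included at this height (area 176.00 mm²); Merging all regions: the 2 present regions are separate (no shared area or edge), so areas and boundary lengths simply add and each stays a separate island — area = 550.06 mm²; (whole slice rotated 85° about Z — lengths, areas and connectivity unchanged). So its area = 550.06 mm². Layer 51 is larger (550.06 vs 374.06 mm²).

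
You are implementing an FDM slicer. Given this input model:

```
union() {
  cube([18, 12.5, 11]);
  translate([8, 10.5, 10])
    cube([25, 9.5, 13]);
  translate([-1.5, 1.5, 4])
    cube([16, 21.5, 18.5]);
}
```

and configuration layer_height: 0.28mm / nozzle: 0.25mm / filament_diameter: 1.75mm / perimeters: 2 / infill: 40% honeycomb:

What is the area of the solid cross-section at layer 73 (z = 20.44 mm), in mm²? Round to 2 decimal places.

At z = 20.44 mm: the cube is not intersected at this z (z outside [0, 11]); the cube at (8, 10.5) (footprint 25×9.5) is included at this height (area 237.50 mm²); the cube at (-1.5, 1.5) is present — its section is the full 16×21.5 rectangle (area 344.00 mm²); Taking the union: the regions partially overlap — summed areas 581.50 mm² minus the doubly-counted overlap 61.75 mm² gives 519.75 mm² — area = 519.75 mm². Overall, the cross-section is a single solid region. Net area = 519.75 mm².

519.75 mm²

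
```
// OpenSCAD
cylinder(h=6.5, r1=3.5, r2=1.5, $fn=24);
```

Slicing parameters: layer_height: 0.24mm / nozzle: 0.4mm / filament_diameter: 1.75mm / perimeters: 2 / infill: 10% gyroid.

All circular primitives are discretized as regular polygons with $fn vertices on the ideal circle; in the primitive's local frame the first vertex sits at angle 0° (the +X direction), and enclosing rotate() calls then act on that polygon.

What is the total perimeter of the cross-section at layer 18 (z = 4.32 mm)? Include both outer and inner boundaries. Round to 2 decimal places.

13.60 mm

At z = 4.32 mm: the cone: at t=0.665 of its height the radius interpolates to r₁+(r₂−r₁)t = 2.171, giving a regular 24-gon of that circumradius (perimeter = 2·24·2.171·sin(180°/24) = 13.60 mm). Overall, the cross-section is a single solid region. Total boundary length (outer) = 13.60 mm.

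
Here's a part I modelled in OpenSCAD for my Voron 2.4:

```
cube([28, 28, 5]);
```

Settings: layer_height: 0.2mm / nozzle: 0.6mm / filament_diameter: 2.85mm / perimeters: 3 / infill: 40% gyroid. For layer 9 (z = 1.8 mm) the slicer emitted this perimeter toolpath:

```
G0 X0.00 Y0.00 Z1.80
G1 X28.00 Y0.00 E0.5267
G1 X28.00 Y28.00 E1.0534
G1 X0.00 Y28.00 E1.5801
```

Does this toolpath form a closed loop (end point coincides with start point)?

no

Start point (G0): (0.00, 0.00). End point (last G1): the path does not return to the start — open.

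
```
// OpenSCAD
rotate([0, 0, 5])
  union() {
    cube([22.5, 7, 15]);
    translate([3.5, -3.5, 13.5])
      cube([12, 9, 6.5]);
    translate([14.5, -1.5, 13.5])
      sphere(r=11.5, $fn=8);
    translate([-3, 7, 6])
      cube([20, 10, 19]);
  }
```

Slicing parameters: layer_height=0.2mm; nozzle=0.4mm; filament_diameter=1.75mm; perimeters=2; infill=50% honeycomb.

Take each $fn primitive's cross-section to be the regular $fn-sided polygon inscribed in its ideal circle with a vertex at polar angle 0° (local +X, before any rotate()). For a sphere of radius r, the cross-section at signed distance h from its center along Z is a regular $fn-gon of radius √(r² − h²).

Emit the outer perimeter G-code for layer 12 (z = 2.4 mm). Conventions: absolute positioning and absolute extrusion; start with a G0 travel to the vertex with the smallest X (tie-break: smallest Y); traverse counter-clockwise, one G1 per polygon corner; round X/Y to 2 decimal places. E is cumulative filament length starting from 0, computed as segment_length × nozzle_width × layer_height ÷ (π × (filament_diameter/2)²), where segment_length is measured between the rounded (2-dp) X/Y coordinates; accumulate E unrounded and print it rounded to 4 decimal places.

G0 X-0.61 Y6.97 Z2.40
G1 X0.00 Y0.00 E0.2327
G1 X12.07 Y1.06 E0.6357
G1 X11.58 Y-0.49 E0.6898
G1 X12.64 Y-2.53 E0.7662
G1 X14.84 Y-3.23 E0.8430
G1 X16.88 Y-2.16 E0.9196
G1 X17.57 Y0.03 E0.9960
G1 X16.82 Y1.47 E1.0500
G1 X22.41 Y1.96 E1.2366
G1 X21.80 Y8.93 E1.4694
G1 X-0.61 Y6.97 E2.2176

At z = 2.4 mm: the cube is present — its section is the full 22.5×7 rectangle; the cube at (3.5, -3.5) is not intersected at this z (z outside [13.5, 20]); the sphere at (14.5, -1.5): section is a regular 8-gon, circumradius = √(r²−h²) = √(11.5²−11.1²) = 3.007; the cube at (-3, 7) is not intersected at this z (z outside [6, 25]); Taking the union: the regions partially overlap (shared area 4.70 mm²), so overlapping operands fuse into one piece — 1 connected region; (whole slice rotated 5° about Z — lengths, areas and connectivity unchanged). The outline is a single polygon with 11 vertices. Extrusion per mm of travel: 0.4 × 0.2 / (π × 0.875²) = 0.033260. Accumulating E over each segment gives final E = 2.2176.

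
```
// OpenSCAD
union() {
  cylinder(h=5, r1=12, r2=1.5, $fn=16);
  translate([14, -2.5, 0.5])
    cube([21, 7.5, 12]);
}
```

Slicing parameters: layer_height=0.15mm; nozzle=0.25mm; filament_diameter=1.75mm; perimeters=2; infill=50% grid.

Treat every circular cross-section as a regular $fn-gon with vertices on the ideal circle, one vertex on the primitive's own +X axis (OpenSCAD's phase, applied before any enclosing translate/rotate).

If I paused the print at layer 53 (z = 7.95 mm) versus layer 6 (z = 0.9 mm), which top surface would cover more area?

layer 6 (z = 0.9 mm)

Layer 53 (z = 7.95): the cone is not intersected at this z (z outside [0, 5]); the cube at (14, -2.5) (footprint 21×7.5) is included at this height (area 157.50 mm²); Taking the union: only the 21×7.5 cube at (14, -2.5) is present, so the union is just that shape — area = 157.50 mm². So its area = 157.50 mm². Layer 6 (z = 0.9): the cone contributes a regular 16-gon of circumradius 10.110 (interpolated between r1=12 and r2=1.5 at t=0.180) (area = (16/2)·10.110²·sin(360°/16) = 312.92 mm²); the cube at (14, -2.5) is present — its section is the full 21×7.5 rectangle (area 157.50 mm²); Taking the union: the 2 present regions are separate (no shared area or edge), so areas and boundary lengths simply add and each stays a separate island — area = 470.42 mm². So its area = 470.42 mm². Layer 6 is larger (470.42 vs 157.50 mm²).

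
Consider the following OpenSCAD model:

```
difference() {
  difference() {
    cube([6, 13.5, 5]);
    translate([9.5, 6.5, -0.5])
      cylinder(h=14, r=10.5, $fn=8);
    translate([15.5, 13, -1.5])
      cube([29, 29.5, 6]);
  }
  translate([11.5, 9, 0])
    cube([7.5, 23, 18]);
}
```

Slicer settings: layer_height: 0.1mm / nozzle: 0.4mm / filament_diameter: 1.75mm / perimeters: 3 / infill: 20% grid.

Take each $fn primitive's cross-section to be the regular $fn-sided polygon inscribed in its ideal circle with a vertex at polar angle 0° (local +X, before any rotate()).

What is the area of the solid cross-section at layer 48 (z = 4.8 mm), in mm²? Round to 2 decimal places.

7.81 mm²

At z = 4.8 mm: the cube (footprint 6×13.5) is included at this height (area 81.00 mm²); the cylinder at (9.5, 6.5): section is a regular 8-gon, circumradius r=10.5 (area = (8/2)·10.500²·sin(360°/8) = 311.83 mm²); the cube at (15.5, 13) is absent (z outside [-1.5, 4.5]); After the difference (first − rest): starting from the 6×13.5 cube (81.00 mm²), the r=10.5 cylinder at (9.5, 6.5) partially overlaps it — only the 73.19 mm² overlap (of its 311.83 mm²) is removed, clipping the outline — area = 7.81 mm²; the cube at (11.5, 9) is present — its section is the full 7.5×23 rectangle (area 172.50 mm²); After the difference (first − rest): starting from that combined region (7.81 mm²), the 7.5×23 cube at (11.5, 9) misses the remaining region (no effect) — area = 7.81 mm². Overall, the cross-section has 2 separate islands. Net area = 7.81 mm².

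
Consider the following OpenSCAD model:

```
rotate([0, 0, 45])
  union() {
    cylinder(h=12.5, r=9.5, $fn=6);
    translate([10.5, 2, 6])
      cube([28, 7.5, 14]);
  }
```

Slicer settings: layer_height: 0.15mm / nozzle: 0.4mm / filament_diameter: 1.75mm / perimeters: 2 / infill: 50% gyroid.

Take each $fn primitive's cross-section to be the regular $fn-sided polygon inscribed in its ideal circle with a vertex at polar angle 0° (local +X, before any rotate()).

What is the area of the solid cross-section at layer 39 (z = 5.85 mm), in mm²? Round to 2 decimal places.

234.48 mm²

At z = 5.85 mm: the r=9.5 cylinder contributes a regular 6-gon of circumradius 9.5 (area = (6/2)·9.500²·sin(360°/6) = 234.48 mm²); the cube at (10.5, 2) is absent (z outside [6, 20]); Taking the union: only the r=9.5 cylinder is present, so the union is just that shape — area = 234.48 mm²; (whole slice rotated 45° about Z — lengths, areas and connectivity unchanged). Overall, the cross-section is a single solid region. Net area = 234.48 mm².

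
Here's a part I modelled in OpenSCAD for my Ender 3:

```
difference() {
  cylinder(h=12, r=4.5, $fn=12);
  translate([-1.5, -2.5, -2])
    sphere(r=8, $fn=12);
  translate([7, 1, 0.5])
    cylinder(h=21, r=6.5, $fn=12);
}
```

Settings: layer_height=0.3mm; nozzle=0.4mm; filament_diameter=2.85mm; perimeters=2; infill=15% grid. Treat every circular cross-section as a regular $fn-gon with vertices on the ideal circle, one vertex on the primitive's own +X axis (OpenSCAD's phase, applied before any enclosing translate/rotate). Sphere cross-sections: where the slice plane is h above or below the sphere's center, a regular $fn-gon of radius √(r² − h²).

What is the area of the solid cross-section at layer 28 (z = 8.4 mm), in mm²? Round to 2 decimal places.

40.69 mm²

At z = 8.4 mm: the r=4.5 cylinder contributes a regular 12-gon of circumradius 4.5 (area = (12/2)·4.500²·sin(360°/12) = 60.75 mm²); the sphere at (-1.5, -2.5) does not reach this height (|z−center|=10.400 > r=8); the r=6.5 cylinder at (7, 1) gives a regular 12-gon of circumradius 6.5 (constant along its height) (area = (12/2)·6.500²·sin(360°/12) = 126.75 mm²); After the difference (first − rest): starting from the r=4.5 cylinder (60.75 mm²), the r=6.5 cylinder at (7, 1) partially overlaps it — only the 20.06 mm² overlap (of its 126.75 mm²) is removed, clipping the outline — area = 40.69 mm². Overall, the cross-section is a single solid region. Net area = 40.69 mm².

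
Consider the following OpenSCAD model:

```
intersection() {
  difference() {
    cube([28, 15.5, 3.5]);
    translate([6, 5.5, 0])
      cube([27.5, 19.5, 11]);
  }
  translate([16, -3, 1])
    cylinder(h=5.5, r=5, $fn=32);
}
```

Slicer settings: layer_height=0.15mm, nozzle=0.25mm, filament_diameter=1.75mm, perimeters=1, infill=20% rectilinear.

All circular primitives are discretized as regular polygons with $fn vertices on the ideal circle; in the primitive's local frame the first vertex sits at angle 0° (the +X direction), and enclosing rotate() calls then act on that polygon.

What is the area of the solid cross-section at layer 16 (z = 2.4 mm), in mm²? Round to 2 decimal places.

At z = 2.4 mm: the 28×15.5 cube contributes its full rectangle (area 434.00 mm²); the 27.5×19.5 cube at (6, 5.5) contributes its full rectangle (area 536.25 mm²); After the difference (first − rest): starting from the 28×15.5 cube (434.00 mm²), the 27.5×19.5 cube at (6, 5.5) partially overlaps it — only the 220.00 mm² overlap (of its 536.25 mm²) is removed, clipping the outline — area = 214.00 mm²; the r=5 cylinder at (16, -3) gives a regular 32-gon of circumradius 5 (constant along its height) (area = (32/2)·5.000²·sin(360°/32) = 78.04 mm²); After intersecting: the r=5 cylinder at (16, -3) partially overlaps the result so far; clipping to the common part keeps 11.03 mm² — area = 11.03 mm². Overall, the cross-section is a single solid region. Net area = 11.03 mm².

11.03 mm²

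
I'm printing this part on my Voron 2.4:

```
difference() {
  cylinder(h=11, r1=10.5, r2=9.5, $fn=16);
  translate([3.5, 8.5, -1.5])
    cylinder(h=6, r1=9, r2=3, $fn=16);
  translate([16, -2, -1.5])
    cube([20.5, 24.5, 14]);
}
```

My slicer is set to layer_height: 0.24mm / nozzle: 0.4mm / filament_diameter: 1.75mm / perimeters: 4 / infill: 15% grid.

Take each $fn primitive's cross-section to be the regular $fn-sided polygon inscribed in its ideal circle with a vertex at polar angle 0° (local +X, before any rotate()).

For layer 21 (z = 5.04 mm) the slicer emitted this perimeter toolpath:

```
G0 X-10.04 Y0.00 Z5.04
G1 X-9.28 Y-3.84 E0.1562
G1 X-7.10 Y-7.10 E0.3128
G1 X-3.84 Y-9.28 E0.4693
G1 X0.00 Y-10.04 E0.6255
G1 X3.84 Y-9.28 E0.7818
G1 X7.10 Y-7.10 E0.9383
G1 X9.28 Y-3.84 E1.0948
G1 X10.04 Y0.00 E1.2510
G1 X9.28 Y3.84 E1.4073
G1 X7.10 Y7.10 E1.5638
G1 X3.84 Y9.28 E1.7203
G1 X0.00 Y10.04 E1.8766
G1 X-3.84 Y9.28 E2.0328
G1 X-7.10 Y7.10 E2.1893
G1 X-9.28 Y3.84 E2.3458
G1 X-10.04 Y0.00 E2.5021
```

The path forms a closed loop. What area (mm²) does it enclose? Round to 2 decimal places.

308.71 mm²

Apply the shoelace formula to the sequence of (X, Y) vertices; enclosed area = 308.71 mm².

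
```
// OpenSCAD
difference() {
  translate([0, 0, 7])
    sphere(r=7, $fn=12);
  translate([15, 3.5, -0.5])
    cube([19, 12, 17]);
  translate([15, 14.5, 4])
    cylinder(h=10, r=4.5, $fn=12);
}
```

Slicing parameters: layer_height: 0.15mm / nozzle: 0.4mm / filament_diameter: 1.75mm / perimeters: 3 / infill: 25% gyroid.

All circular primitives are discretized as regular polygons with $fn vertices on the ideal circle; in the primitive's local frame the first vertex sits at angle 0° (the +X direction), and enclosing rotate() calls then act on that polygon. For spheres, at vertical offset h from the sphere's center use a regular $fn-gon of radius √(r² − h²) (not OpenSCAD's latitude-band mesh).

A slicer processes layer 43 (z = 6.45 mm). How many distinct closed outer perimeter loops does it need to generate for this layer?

1

At z = 6.45 mm: the sphere: section is a regular 12-gon, circumradius = √(r²−h²) = √(7²−0.55²) = 6.978; the 19×12 cube at (15, 3.5) contributes its full rectangle; the r=4.5 cylinder at (15, 14.5) contributes a regular 12-gon of circumradius 4.5; Subtracting the remaining from the first: starting from the r=7 sphere, the 19×12 cube at (15, 3.5) misses the remaining region (no effect); the r=4.5 cylinder at (15, 14.5) misses the remaining region (no effect) — 1 connected region. The result has 1 disconnected region.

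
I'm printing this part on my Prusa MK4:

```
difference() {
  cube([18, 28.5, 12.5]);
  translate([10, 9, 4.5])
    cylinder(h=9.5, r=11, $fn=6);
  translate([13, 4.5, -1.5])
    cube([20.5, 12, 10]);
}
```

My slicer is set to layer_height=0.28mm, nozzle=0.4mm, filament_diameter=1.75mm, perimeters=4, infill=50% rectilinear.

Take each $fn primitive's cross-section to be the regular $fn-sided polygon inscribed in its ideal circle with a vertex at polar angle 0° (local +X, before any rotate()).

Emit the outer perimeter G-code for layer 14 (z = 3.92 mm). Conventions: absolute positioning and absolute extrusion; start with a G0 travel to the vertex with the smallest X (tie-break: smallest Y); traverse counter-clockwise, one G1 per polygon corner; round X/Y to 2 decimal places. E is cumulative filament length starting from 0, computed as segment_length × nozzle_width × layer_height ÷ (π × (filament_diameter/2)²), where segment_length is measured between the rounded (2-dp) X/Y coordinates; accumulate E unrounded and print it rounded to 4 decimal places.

At z = 3.92 mm: the 18×28.5 cube contributes its full rectangle; the cylinder at (10, 9) is absent (z outside [4.5, 14]); the 20.5×12 cube at (13, 4.5) contributes its full rectangle; Subtracting the remaining from the first: starting from the 18×28.5 cube, the 20.5×12 cube at (13, 4.5) partially overlaps it — only the 60.00 mm² overlap (of its 246.00 mm²) is removed, clipping the outline — 1 connected region. The outline is a single polygon with 8 vertices. Extrusion per mm of travel: 0.4 × 0.28 / (π × 0.875²) = 0.046564. Accumulating E over each segment gives final E = 4.7961.

G0 X0.00 Y0.00 Z3.92
G1 X18.00 Y0.00 E0.8382
G1 X18.00 Y4.50 E1.0477
G1 X13.00 Y4.50 E1.2805
G1 X13.00 Y16.50 E1.8393
G1 X18.00 Y16.50 E2.0721
G1 X18.00 Y28.50 E2.6309
G1 X0.00 Y28.50 E3.4690
G1 X0.00 Y0.00 E4.7961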